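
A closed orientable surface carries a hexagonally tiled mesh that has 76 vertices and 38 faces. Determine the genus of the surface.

1

Every face is a hexagon, so 2E = 6·38 = 228, giving E = 114.
χ = V − E + F = 76 − 114 + 38 = 0.
For a closed orientable surface χ = 2 − 2g, so g = (2 − (0))/2 = 1.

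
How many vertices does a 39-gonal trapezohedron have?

The n-trapezohedron (dual of the n-antiprism) has V = 2·39 + 2 = 80, E = 4·39 = 156, F = 2·39 = 78.
Check: V − E + F = 80 − 156 + 78 = 2.

80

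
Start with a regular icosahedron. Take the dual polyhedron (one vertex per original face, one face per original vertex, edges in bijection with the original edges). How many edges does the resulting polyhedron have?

30

The base solid has V = 12, E = 30, F = 20.
The dual swaps V and F and preserves E: V′ = F = 20, E′ = E = 30, F′ = V = 12.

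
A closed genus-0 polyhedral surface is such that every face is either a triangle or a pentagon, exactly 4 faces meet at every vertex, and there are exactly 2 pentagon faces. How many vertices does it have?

10

Let x be the number of triangles; then F = 2 + x.
Edge–face incidences: 2E = 5·2 + 3·x = 10 + 3x.
Every vertex has degree 4, so 4V = 2E.
Euler: V − E + F = 2 ⇒ (2E)/4 − E + (2 + x) = 2.
Multiply by 8: 2·(2E) − 4·(2E) + 8·(2 + x) = 16, i.e. 16 + 8x − 2·(10 + 3x) = 16.
Collecting terms: 2x − 4 = 16, so 2x = 20, so x = 10.
Then 2E = 10 + 3·10 = 40, so E = 20, V = 2E/4 = 10, F = 2 + 10 = 12.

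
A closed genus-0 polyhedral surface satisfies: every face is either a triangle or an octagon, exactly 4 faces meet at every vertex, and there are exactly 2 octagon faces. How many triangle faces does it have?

16

Let x be the number of triangles; then F = 2 + x.
Edge–face incidences: 2E = 8·2 + 3·x = 16 + 3x.
Every vertex has degree 4, so 4V = 2E.
Euler: V − E + F = 2 ⇒ (2E)/4 − E + (2 + x) = 2.
Multiply by 8: 2·(2E) − 4·(2E) + 8·(2 + x) = 16, i.e. 16 + 8x − 2·(16 + 3x) = 16.
Collecting terms: 2x − 16 = 16, so 2x = 32, so x = 16.
Then 2E = 16 + 3·16 = 64, so E = 32, V = 2E/4 = 16, F = 2 + 16 = 18.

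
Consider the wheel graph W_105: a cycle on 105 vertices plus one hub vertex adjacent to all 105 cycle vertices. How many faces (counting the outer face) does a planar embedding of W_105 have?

106

W_105 has V = 105 + 1 = 106 vertices and E = 2·105 = 210 edges.
By Euler's formula F = 2 − V + E = 2 − 106 + 210 = 106.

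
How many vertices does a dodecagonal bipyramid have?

14

A bipyramid over an n-gon has 2n triangular faces and n + 2 vertices: V = 12 + 2 = 14, E = 3·12 = 36, F = 2·12 = 24.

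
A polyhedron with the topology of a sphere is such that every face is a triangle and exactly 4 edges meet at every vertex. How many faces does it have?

Each face has 3 edges and each edge borders two faces, so 2E = 3F.
Each vertex has degree 4, so 4V = 2E and hence V = 3F/4.
Euler: V − E + F = 2 ⇒ (3F/4) − (3F/2) + F = 2.
Multiply by 8: (6 − 12 + 8)F = 16, i.e. 2F = 16.
So F = 8, E = 3·8/2 = 12, V = 3·8/4 = 6.

8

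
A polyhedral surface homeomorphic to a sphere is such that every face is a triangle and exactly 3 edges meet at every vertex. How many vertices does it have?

Each face has 3 edges and each edge borders two faces, so 2E = 3F.
Each vertex has degree 3, so 3V = 2E and hence V = 3F/3.
Euler: V − E + F = 2 ⇒ (3F/3) − (3F/2) + F = 2.
Multiply by 6: (6 − 9 + 6)F = 12, i.e. 3F = 12.
So F = 4, E = 3·4/2 = 6, V = 3·4/3 = 4.

4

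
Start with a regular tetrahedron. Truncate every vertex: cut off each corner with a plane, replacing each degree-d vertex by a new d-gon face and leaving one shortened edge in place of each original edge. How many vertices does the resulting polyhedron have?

The base solid has V = 4, E = 6, F = 4.
Truncation replaces each original edge-end by a new vertex, so V′ = 2E = 12.
Each original edge survives, and each old vertex of degree d contributes d new edges; summing degrees gives Σd = 2E, so E′ = E + 2E = 3E = 18.
Each original face survives and each original vertex becomes one new face: F′ = F + V = 8.

12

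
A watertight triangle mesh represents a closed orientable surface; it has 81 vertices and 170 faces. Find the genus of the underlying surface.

Every face is a triangle, so 2E = 3·170 = 510, giving E = 255.
χ = V − E + F = 81 − 255 + 170 = -4.
For a closed orientable surface χ = 2 − 2g, so g = (2 − (-4))/2 = 3.

3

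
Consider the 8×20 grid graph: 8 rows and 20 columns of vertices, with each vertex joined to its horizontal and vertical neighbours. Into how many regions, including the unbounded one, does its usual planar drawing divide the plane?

The grid has V = 8·20 = 160 vertices and E = 8·19 + 20·7 = 292 edges.
F = 2 − V + E = 2 − 160 + 292 = 134.

134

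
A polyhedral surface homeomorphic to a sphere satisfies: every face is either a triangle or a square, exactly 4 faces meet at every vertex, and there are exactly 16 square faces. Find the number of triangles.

8

Let x be the number of triangles; then F = 16 + x.
Edge–face incidences: 2E = 4·16 + 3·x = 64 + 3x.
Every vertex has degree 4, so 4V = 2E.
Euler: V − E + F = 2 ⇒ (2E)/4 − E + (16 + x) = 2.
Multiply by 8: 2·(2E) − 4·(2E) + 8·(16 + x) = 16, i.e. 128 + 8x − 2·(64 + 3x) = 16.
Collecting terms: 2x = 16, so x = 8.
Then 2E = 64 + 3·8 = 88, so E = 44, V = 2E/4 = 22, F = 16 + 8 = 24.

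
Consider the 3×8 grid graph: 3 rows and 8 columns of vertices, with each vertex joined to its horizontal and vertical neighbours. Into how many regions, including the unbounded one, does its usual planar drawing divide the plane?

The grid has V = 3·8 = 24 vertices and E = 3·7 + 8·2 = 37 edges.
F = 2 − V + E = 2 − 24 + 37 = 15.

15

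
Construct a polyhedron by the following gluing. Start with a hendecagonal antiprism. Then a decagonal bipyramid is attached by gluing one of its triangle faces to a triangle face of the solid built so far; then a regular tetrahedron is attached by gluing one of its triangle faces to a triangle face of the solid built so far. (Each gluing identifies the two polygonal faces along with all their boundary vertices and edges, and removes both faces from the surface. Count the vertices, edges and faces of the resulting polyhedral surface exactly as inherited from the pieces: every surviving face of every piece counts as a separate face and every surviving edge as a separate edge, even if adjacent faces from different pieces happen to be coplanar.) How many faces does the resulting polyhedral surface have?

A hendecagonal antiprism: V=22, E=44, F=24.
Attach a decagonal bipyramid (V=12, E=30, F=20) along a 3-gon: merge 3 vertices and 3 edges, delete both glued faces → V=31, E=71, F=42.
Attach a regular tetrahedron (V=4, E=6, F=4) along a 3-gon: merge 3 vertices and 3 edges, delete both glued faces → V=32, E=74, F=44.
Check: V − E + F = 32 − 74 + 44 = 2.

44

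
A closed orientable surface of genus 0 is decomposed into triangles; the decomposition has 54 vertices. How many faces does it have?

χ = 2 − 2·0 = 2, and every face is a triangle so 3F = 2E.
V − E + F = 2 with E = 3F/2 gives 54 − (3/2 − 1)·F = 2, so F = 104 and E = 156.

104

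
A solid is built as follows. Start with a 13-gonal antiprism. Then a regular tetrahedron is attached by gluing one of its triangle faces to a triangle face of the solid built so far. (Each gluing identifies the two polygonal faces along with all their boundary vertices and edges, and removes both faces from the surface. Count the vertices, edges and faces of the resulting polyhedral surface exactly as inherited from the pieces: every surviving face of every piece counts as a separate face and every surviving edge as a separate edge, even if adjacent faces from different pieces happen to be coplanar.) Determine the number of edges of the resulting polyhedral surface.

A 13-gonal antiprism: V=26, E=52, F=28.
Attach a regular tetrahedron (V=4, E=6, F=4) along a 3-gon: merge 3 vertices and 3 edges, delete both glued faces → V=27, E=55, F=30.
Check: V − E + F = 27 − 55 + 30 = 2.

55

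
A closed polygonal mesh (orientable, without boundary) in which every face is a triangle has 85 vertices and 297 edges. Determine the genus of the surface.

8

Every face is a triangle and each edge borders two faces, so 3F = 2·297, giving F = 198.
χ = V − E + F = 85 − 297 + 198 = -14.
For a closed orientable surface χ = 2 − 2g, so g = (2 − (-14))/2 = 8.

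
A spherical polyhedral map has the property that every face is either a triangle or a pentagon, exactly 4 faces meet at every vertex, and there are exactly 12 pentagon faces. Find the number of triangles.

20

Let x be the number of triangles; then F = 12 + x.
Edge–face incidences: 2E = 5·12 + 3·x = 60 + 3x.
Every vertex has degree 4, so 4V = 2E.
Euler: V − E + F = 2 ⇒ (2E)/4 − E + (12 + x) = 2.
Multiply by 8: 2·(2E) − 4·(2E) + 8·(12 + x) = 16, i.e. 96 + 8x − 2·(60 + 3x) = 16.
Collecting terms: 2x − 24 = 16, so 2x = 40, so x = 20.
Then 2E = 60 + 3·20 = 120, so E = 60, V = 2E/4 = 30, F = 12 + 20 = 32.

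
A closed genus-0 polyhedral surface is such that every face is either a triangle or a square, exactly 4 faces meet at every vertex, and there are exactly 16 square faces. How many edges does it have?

44

Let x be the number of triangles; then F = 16 + x.
Edge–face incidences: 2E = 4·16 + 3·x = 64 + 3x.
Every vertex has degree 4, so 4V = 2E.
Euler: V − E + F = 2 ⇒ (2E)/4 − E + (16 + x) = 2.
Multiply by 8: 2·(2E) − 4·(2E) + 8·(16 + x) = 16, i.e. 128 + 8x − 2·(64 + 3x) = 16.
Collecting terms: 2x = 16, so x = 8.
Then 2E = 64 + 3·8 = 88, so E = 44, V = 2E/4 = 22, F = 16 + 8 = 24.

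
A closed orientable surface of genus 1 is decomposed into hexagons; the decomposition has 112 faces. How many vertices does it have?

χ = 2 − 2·1 = 0, and every face is a hexagon so 6F = 2E.
E = 6·112/2 = 336. Then V = 0 + E − F = 0 + 336 − 112 = 224.

224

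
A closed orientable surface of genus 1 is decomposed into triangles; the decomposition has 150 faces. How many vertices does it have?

χ = 2 − 2·1 = 0, and every face is a triangle so 3F = 2E.
E = 3·150/2 = 225. Then V = 0 + E − F = 0 + 225 − 150 = 75.

75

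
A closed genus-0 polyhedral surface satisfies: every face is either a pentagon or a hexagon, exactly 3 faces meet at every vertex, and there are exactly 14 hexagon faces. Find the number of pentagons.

12

Let x be the number of pentagons; then F = 14 + x.
Edge–face incidences: 2E = 6·14 + 5·x = 84 + 5x.
Every vertex has degree 3, so 3V = 2E.
Euler: V − E + F = 2 ⇒ (2E)/3 − E + (14 + x) = 2.
Multiply by 6: 2·(2E) − 3·(2E) + 6·(14 + x) = 12, i.e. 84 + 6x − (84 + 5x) = 12.
Collecting terms: x = 12.
Then 2E = 84 + 5·12 = 144, so E = 72, V = 2E/3 = 48, F = 14 + 12 = 26.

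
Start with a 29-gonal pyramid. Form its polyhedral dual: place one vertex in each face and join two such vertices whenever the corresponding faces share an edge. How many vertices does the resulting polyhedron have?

30

The base solid has V = 30, E = 58, F = 30.
The dual swaps V and F and preserves E: V′ = F = 30, E′ = E = 58, F′ = V = 30.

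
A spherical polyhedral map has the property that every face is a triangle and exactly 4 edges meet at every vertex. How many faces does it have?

Each face has 3 edges and each edge borders two faces, so 2E = 3F.
Each vertex has degree 4, so 4V = 2E and hence V = 3F/4.
Euler: V − E + F = 2 ⇒ (3F/4) − (3F/2) + F = 2.
Multiply by 8: (6 − 12 + 8)F = 16, i.e. 2F = 16.
So F = 8, E = 3·8/2 = 12, V = 3·8/4 = 6.

8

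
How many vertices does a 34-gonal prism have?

A prism on an n-gon has two n-gon bases and n rectangular sides: V = 2·34 = 68, E = 3·34 = 102, F = 34 + 2 = 36.

68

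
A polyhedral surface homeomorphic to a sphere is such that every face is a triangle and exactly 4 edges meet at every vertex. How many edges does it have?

12

Each face has 3 edges and each edge borders two faces, so 2E = 3F.
Each vertex has degree 4, so 4V = 2E and hence V = 3F/4.
Euler: V − E + F = 2 ⇒ (3F/4) − (3F/2) + F = 2.
Multiply by 8: (6 − 12 + 8)F = 16, i.e. 2F = 16.
So F = 8, E = 3·8/2 = 12, V = 3·8/4 = 6.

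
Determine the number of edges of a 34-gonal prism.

102

A prism on an n-gon has two n-gon bases and n rectangular sides: V = 2·34 = 68, E = 3·34 = 102, F = 34 + 2 = 36.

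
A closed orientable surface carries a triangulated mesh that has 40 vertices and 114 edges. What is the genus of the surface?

Every face is a triangle and each edge borders two faces, so 3F = 2·114, giving F = 76.
χ = V − E + F = 40 − 114 + 76 = 2.
For a closed orientable surface χ = 2 − 2g, so g = (2 − (2))/2 = 0.

0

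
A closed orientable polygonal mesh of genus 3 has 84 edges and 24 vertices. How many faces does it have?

For a closed orientable surface of genus 3, χ = 2 − 2·3 = -4.
F = -4 − V + E = -4 − 24 + 84 = 56.

56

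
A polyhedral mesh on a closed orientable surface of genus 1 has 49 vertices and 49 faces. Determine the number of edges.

98

For a closed orientable surface of genus 1, χ = 2 − 2·1 = 0.
E = V + F − (0) = 49 + 49 − (0) = 98.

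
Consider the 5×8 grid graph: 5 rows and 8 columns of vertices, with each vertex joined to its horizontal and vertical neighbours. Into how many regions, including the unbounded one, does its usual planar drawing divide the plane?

The grid has V = 5·8 = 40 vertices and E = 5·7 + 8·4 = 67 edges.
F = 2 − V + E = 2 − 40 + 67 = 29.

29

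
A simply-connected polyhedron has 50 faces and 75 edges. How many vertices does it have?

27

Here V − E + F = 2.
V = 2 + E − F = 2 + 75 − 50 = 27.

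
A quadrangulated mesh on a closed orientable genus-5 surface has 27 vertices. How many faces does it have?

χ = 2 − 2·5 = -8, and every face is a square so 4F = 2E.
V − E + F = -8 with E = 4F/2 gives 27 − (4/2 − 1)·F = -8, so F = 35 and E = 70.

35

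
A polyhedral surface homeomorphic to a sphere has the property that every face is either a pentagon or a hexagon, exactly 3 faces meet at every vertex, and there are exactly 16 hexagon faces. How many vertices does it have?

Let x be the number of pentagons; then F = 16 + x.
Edge–face incidences: 2E = 6·16 + 5·x = 96 + 5x.
Every vertex has degree 3, so 3V = 2E.
Euler: V − E + F = 2 ⇒ (2E)/3 − E + (16 + x) = 2.
Multiply by 6: 2·(2E) − 3·(2E) + 6·(16 + x) = 12, i.e. 96 + 6x − (96 + 5x) = 12.
Collecting terms: x = 12.
Then 2E = 96 + 5·12 = 156, so E = 78, V = 2E/3 = 52, F = 16 + 12 = 28.

52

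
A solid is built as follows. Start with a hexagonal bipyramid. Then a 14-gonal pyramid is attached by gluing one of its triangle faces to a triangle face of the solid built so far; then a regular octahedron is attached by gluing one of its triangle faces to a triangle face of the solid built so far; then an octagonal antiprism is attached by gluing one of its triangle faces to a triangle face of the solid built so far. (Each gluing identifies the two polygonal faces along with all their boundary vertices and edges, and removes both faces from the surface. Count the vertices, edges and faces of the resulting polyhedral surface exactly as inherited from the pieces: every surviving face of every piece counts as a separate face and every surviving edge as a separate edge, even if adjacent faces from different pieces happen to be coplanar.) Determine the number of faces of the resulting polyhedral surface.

A hexagonal bipyramid: V=8, E=18, F=12.
Attach a 14-gonal pyramid (V=15, E=28, F=15) along a 3-gon: merge 3 vertices and 3 edges, delete both glued faces → V=20, E=43, F=25.
Attach a regular octahedron (V=6, E=12, F=8) along a 3-gon: merge 3 vertices and 3 edges, delete both glued faces → V=23, E=52, F=31.
Attach an octagonal antiprism (V=16, E=32, F=18) along a 3-gon: merge 3 vertices and 3 edges, delete both glued faces → V=36, E=81, F=47.
Check: V − E + F = 36 − 81 + 47 = 2.

47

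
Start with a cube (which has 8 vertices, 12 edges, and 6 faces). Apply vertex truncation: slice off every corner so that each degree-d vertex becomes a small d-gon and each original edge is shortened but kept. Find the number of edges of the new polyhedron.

36

Truncation replaces each original edge-end by a new vertex, so V′ = 2E = 24.
Each original edge survives, and each old vertex of degree d contributes d new edges; summing degrees gives Σd = 2E, so E′ = E + 2E = 3E = 36.
Each original face survives and each original vertex becomes one new face: F′ = F + V = 14.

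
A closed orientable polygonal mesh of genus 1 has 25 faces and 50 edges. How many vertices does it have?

For a closed orientable surface of genus 1, χ = 2 − 2·1 = 0.
V = 0 + E − F = 0 + 50 − 25 = 25.

25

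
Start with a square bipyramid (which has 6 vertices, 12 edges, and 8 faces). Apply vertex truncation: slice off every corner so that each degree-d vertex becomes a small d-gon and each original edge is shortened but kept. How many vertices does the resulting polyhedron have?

24

Truncation replaces each original edge-end by a new vertex, so V′ = 2E = 24.
Each original edge survives, and each old vertex of degree d contributes d new edges; summing degrees gives Σd = 2E, so E′ = E + 2E = 3E = 36.
Each original face survives and each original vertex becomes one new face: F′ = F + V = 14.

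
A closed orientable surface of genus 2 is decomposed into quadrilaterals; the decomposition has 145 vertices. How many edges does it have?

294

χ = 2 − 2·2 = -2, and every face is a square so 4F = 2E.
V − E + F = -2 with E = 4F/2 gives 145 − (4/2 − 1)·F = -2, so F = 147 and E = 294.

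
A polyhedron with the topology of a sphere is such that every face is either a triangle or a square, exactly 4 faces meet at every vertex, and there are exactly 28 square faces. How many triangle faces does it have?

Let x be the number of triangles; then F = 28 + x.
Edge–face incidences: 2E = 4·28 + 3·x = 112 + 3x.
Every vertex has degree 4, so 4V = 2E.
Euler: V − E + F = 2 ⇒ (2E)/4 − E + (28 + x) = 2.
Multiply by 8: 2·(2E) − 4·(2E) + 8·(28 + x) = 16, i.e. 224 + 8x − 2·(112 + 3x) = 16.
Collecting terms: 2x = 16, so x = 8.
Then 2E = 112 + 3·8 = 136, so E = 68, V = 2E/4 = 34, F = 28 + 8 = 36.

8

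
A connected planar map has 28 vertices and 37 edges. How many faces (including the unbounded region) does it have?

Euler's formula for a connected plane graph: V − E + F = 2, so F = 2 − 28 + 37 = 11.

11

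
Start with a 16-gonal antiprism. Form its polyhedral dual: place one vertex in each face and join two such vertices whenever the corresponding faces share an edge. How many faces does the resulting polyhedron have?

32

The base solid has V = 32, E = 64, F = 34.
The dual swaps V and F and preserves E: V′ = F = 34, E′ = E = 64, F′ = V = 32.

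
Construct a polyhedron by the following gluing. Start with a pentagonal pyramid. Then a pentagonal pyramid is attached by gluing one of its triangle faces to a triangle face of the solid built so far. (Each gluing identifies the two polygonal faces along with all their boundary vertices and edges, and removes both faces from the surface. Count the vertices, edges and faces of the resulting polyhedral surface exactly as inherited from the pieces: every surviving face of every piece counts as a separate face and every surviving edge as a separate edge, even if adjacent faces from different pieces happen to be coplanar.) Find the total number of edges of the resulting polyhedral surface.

17

A pentagonal pyramid: V=6, E=10, F=6.
Attach a pentagonal pyramid (V=6, E=10, F=6) along a 3-gon: merge 3 vertices and 3 edges, delete both glued faces → V=9, E=17, F=10.
Check: V − E + F = 9 − 17 + 10 = 2.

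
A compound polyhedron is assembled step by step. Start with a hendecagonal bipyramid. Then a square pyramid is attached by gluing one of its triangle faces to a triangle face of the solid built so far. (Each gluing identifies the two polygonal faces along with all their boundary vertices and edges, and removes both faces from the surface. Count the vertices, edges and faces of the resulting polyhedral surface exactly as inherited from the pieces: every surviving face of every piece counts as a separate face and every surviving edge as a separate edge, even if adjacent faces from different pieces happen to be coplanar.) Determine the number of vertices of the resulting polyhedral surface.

15

A hendecagonal bipyramid: V=13, E=33, F=22.
Attach a square pyramid (V=5, E=8, F=5) along a 3-gon: merge 3 vertices and 3 edges, delete both glued faces → V=15, E=38, F=25.
Check: V − E + F = 15 − 38 + 25 = 2.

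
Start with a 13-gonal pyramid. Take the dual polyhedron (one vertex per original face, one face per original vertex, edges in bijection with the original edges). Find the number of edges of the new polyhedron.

26

The base solid has V = 14, E = 26, F = 14.
The dual swaps V and F and preserves E: V′ = F = 14, E′ = E = 26, F′ = V = 14.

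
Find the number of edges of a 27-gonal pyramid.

A pyramid on an n-gon base has one n-gon and n triangles: V = 27 + 1 = 28, E = 2·27 = 54, F = 27 + 1 = 28.

54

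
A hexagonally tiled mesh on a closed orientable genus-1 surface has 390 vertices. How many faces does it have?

χ = 2 − 2·1 = 0, and every face is a hexagon so 6F = 2E.
V − E + F = 0 with E = 6F/2 gives 390 − (6/2 − 1)·F = 0, so F = 195 and E = 585.

195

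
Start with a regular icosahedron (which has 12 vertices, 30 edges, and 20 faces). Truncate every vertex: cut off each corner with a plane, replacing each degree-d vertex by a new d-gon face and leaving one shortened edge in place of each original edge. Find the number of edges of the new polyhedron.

Truncation replaces each original edge-end by a new vertex, so V′ = 2E = 60.
Each original edge survives, and each old vertex of degree d contributes d new edges; summing degrees gives Σd = 2E, so E′ = E + 2E = 3E = 90.
Each original face survives and each original vertex becomes one new face: F′ = F + V = 32.

90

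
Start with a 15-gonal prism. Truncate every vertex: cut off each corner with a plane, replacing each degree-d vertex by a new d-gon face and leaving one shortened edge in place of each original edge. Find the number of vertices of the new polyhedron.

The base solid has V = 30, E = 45, F = 17.
Truncation replaces each original edge-end by a new vertex, so V′ = 2E = 90.
Each original edge survives, and each old vertex of degree d contributes d new edges; summing degrees gives Σd = 2E, so E′ = E + 2E = 3E = 135.
Each original face survives and each original vertex becomes one new face: F′ = F + V = 47.

90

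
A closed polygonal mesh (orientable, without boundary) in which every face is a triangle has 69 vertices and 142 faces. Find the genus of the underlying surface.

Every face is a triangle, so 2E = 3·142 = 426, giving E = 213.
χ = V − E + F = 69 − 213 + 142 = -2.
For a closed orientable surface χ = 2 − 2g, so g = (2 − (-2))/2 = 2.

2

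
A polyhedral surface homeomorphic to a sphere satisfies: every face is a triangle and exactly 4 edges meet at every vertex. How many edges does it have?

12

Each face has 3 edges and each edge borders two faces, so 2E = 3F.
Each vertex has degree 4, so 4V = 2E and hence V = 3F/4.
Euler: V − E + F = 2 ⇒ (3F/4) − (3F/2) + F = 2.
Multiply by 8: (6 − 12 + 8)F = 16, i.e. 2F = 16.
So F = 8, E = 3·8/2 = 12, V = 3·8/4 = 6.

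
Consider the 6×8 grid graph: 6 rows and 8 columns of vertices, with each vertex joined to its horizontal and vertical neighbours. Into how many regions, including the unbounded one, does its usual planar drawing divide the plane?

The grid has V = 6·8 = 48 vertices and E = 6·7 + 8·5 = 82 edges.
F = 2 − V + E = 2 − 48 + 82 = 36.

36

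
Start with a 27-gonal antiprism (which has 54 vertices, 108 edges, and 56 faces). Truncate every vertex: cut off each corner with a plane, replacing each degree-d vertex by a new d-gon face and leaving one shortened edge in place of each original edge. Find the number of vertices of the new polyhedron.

Truncation replaces each original edge-end by a new vertex, so V′ = 2E = 216.
Each original edge survives, and each old vertex of degree d contributes d new edges; summing degrees gives Σd = 2E, so E′ = E + 2E = 3E = 324.
Each original face survives and each original vertex becomes one new face: F′ = F + V = 110.

216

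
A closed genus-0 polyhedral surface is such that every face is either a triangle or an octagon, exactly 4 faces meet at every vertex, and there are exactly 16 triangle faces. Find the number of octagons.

Let x be the number of octagons; then F = 16 + x.
Edge–face incidences: 2E = 3·16 + 8·x = 48 + 8x.
Every vertex has degree 4, so 4V = 2E.
Euler: V − E + F = 2 ⇒ (2E)/4 − E + (16 + x) = 2.
Multiply by 8: 2·(2E) − 4·(2E) + 8·(16 + x) = 16, i.e. 128 + 8x − 2·(48 + 8x) = 16.
Collecting terms: −8x + 32 = 16, so −8x = −16, so x = 2.
Then 2E = 48 + 8·2 = 64, so E = 32, V = 2E/4 = 16, F = 16 + 2 = 18.

2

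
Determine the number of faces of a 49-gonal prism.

A prism on an n-gon has two n-gon bases and n rectangular sides: V = 2·49 = 98, E = 3·49 = 147, F = 49 + 2 = 51.

51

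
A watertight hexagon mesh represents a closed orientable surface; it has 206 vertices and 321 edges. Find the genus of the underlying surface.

Every face is a hexagon and each edge borders two faces, so 6F = 2·321, giving F = 107.
χ = V − E + F = 206 − 321 + 107 = -8.
For a closed orientable surface χ = 2 − 2g, so g = (2 − (-8))/2 = 5.

5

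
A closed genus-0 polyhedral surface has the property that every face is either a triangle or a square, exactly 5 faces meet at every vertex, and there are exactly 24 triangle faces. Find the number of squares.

2

Let x be the number of squares; then F = 24 + x.
Edge–face incidences: 2E = 3·24 + 4·x = 72 + 4x.
Every vertex has degree 5, so 5V = 2E.
Euler: V − E + F = 2 ⇒ (2E)/5 − E + (24 + x) = 2.
Multiply by 10: 2·(2E) − 5·(2E) + 10·(24 + x) = 20, i.e. 240 + 10x − 3·(72 + 4x) = 20.
Collecting terms: −2x + 24 = 20, so −2x = −4, so x = 2.
Then 2E = 72 + 4·2 = 80, so E = 40, V = 2E/5 = 16, F = 24 + 2 = 26.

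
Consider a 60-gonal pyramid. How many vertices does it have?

A pyramid on an n-gon base has one n-gon and n triangles: V = 60 + 1 = 61, E = 2·60 = 120, F = 60 + 1 = 61.
Check: V − E + F = 61 − 120 + 61 = 2.

61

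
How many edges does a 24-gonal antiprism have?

An antiprism on an n-gon has two n-gon caps and 2n triangles: V = 2·24 = 48, E = 4·24 = 96, F = 2·24 + 2 = 50.

96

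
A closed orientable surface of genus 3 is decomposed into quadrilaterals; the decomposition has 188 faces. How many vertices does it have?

184

χ = 2 − 2·3 = -4, and every face is a square so 4F = 2E.
E = 4·188/2 = 376. Then V = -4 + E − F = -4 + 376 − 188 = 184.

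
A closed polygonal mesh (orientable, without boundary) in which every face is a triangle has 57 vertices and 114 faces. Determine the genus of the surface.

1

Every face is a triangle, so 2E = 3·114 = 342, giving E = 171.
χ = V − E + F = 57 − 171 + 114 = 0.
For a closed orientable surface χ = 2 − 2g, so g = (2 − (0))/2 = 1.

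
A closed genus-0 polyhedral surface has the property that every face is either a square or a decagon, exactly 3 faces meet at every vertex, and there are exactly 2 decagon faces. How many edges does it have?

30

Let x be the number of squares; then F = 2 + x.
Edge–face incidences: 2E = 10·2 + 4·x = 20 + 4x.
Every vertex has degree 3, so 3V = 2E.
Euler: V − E + F = 2 ⇒ (2E)/3 − E + (2 + x) = 2.
Multiply by 6: 2·(2E) − 3·(2E) + 6·(2 + x) = 12, i.e. 12 + 6x − (20 + 4x) = 12.
Collecting terms: 2x − 8 = 12, so 2x = 20, so x = 10.
Then 2E = 20 + 4·10 = 60, so E = 30, V = 2E/3 = 20, F = 2 + 10 = 12.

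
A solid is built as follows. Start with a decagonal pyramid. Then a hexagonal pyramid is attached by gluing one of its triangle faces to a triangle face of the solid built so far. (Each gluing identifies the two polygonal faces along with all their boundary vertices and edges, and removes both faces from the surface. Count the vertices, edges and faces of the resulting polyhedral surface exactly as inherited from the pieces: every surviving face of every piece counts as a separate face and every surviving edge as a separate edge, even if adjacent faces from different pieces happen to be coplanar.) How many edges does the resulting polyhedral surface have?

A decagonal pyramid: V=11, E=20, F=11.
Attach a hexagonal pyramid (V=7, E=12, F=7) along a 3-gon: merge 3 vertices and 3 edges, delete both glued faces → V=15, E=29, F=16.
Check: V − E + F = 15 − 29 + 16 = 2.

29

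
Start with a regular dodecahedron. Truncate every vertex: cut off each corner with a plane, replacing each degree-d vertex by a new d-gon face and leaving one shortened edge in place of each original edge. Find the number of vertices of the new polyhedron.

60

The base solid has V = 20, E = 30, F = 12.
Truncation replaces each original edge-end by a new vertex, so V′ = 2E = 60.
Each original edge survives, and each old vertex of degree d contributes d new edges; summing degrees gives Σd = 2E, so E′ = E + 2E = 3E = 90.
Each original face survives and each original vertex becomes one new face: F′ = F + V = 32.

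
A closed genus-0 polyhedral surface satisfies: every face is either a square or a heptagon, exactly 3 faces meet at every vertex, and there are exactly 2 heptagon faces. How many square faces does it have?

7

Let x be the number of squares; then F = 2 + x.
Edge–face incidences: 2E = 7·2 + 4·x = 14 + 4x.
Every vertex has degree 3, so 3V = 2E.
Euler: V − E + F = 2 ⇒ (2E)/3 − E + (2 + x) = 2.
Multiply by 6: 2·(2E) − 3·(2E) + 6·(2 + x) = 12, i.e. 12 + 6x − (14 + 4x) = 12.
Collecting terms: 2x − 2 = 12, so 2x = 14, so x = 7.
Then 2E = 14 + 4·7 = 42, so E = 21, V = 2E/3 = 14, F = 2 + 7 = 9.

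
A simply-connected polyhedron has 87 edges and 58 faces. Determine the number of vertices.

Here V − E + F = 2.
V = 2 + E − F = 2 + 87 − 58 = 31.

31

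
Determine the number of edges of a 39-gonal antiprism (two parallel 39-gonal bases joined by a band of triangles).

156

An antiprism on an n-gon has two n-gon caps and 2n triangles: V = 2·39 = 78, E = 4·39 = 156, F = 2·39 + 2 = 80.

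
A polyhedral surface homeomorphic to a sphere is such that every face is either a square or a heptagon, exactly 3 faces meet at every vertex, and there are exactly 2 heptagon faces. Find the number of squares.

7

Let x be the number of squares; then F = 2 + x.
Edge–face incidences: 2E = 7·2 + 4·x = 14 + 4x.
Every vertex has degree 3, so 3V = 2E.
Euler: V − E + F = 2 ⇒ (2E)/3 − E + (2 + x) = 2.
Multiply by 6: 2·(2E) − 3·(2E) + 6·(2 + x) = 12, i.e. 12 + 6x − (14 + 4x) = 12.
Collecting terms: 2x − 2 = 12, so 2x = 14, so x = 7.
Then 2E = 14 + 4·7 = 42, so E = 21, V = 2E/3 = 14, F = 2 + 7 = 9.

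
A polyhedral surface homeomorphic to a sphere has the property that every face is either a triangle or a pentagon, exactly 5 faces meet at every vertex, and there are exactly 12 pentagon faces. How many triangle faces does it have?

80

Let x be the number of triangles; then F = 12 + x.
Edge–face incidences: 2E = 5·12 + 3·x = 60 + 3x.
Every vertex has degree 5, so 5V = 2E.
Euler: V − E + F = 2 ⇒ (2E)/5 − E + (12 + x) = 2.
Multiply by 10: 2·(2E) − 5·(2E) + 10·(12 + x) = 20, i.e. 120 + 10x − 3·(60 + 3x) = 20.
Collecting terms: x − 60 = 20, so x = 80.
Then 2E = 60 + 3·80 = 300, so E = 150, V = 2E/5 = 60, F = 12 + 80 = 92.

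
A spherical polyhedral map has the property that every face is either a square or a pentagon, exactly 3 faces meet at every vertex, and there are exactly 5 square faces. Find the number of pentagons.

Let x be the number of pentagons; then F = 5 + x.
Edge–face incidences: 2E = 4·5 + 5·x = 20 + 5x.
Every vertex has degree 3, so 3V = 2E.
Euler: V − E + F = 2 ⇒ (2E)/3 − E + (5 + x) = 2.
Multiply by 6: 2·(2E) − 3·(2E) + 6·(5 + x) = 12, i.e. 30 + 6x − (20 + 5x) = 12.
Collecting terms: x + 10 = 12, so x = 2.
Then 2E = 20 + 5·2 = 30, so E = 15, V = 2E/3 = 10, F = 5 + 2 = 7.

2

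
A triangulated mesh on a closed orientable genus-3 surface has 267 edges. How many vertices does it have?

χ = 2 − 2·3 = -4, and every face is a triangle so 3F = 2E.
F = 2E/3 = 178. Then V = -4 + E − F = -4 + 267 − 178 = 85.

85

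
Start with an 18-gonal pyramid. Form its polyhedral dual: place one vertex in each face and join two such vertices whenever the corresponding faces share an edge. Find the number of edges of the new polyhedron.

The base solid has V = 19, E = 36, F = 19.
The dual swaps V and F and preserves E: V′ = F = 19, E′ = E = 36, F′ = V = 19.

36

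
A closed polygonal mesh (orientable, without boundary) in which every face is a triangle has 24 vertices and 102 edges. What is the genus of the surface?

Every face is a triangle and each edge borders two faces, so 3F = 2·102, giving F = 68.
χ = V − E + F = 24 − 102 + 68 = -10.
For a closed orientable surface χ = 2 − 2g, so g = (2 − (-10))/2 = 6.

6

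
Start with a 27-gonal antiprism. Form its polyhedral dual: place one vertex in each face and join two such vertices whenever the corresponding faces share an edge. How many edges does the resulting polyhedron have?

108

The base solid has V = 54, E = 108, F = 56.
The dual swaps V and F and preserves E: V′ = F = 56, E′ = E = 108, F′ = V = 54.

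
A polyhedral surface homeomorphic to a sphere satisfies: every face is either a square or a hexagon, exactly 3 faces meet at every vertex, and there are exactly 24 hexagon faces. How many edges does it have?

84

Let x be the number of squares; then F = 24 + x.
Edge–face incidences: 2E = 6·24 + 4·x = 144 + 4x.
Every vertex has degree 3, so 3V = 2E.
Euler: V − E + F = 2 ⇒ (2E)/3 − E + (24 + x) = 2.
Multiply by 6: 2·(2E) − 3·(2E) + 6·(24 + x) = 12, i.e. 144 + 6x − (144 + 4x) = 12.
Collecting terms: 2x = 12, so x = 6.
Then 2E = 144 + 4·6 = 168, so E = 84, V = 2E/3 = 56, F = 24 + 6 = 30.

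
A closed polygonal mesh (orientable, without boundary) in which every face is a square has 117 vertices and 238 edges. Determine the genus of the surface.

Every face is a square and each edge borders two faces, so 4F = 2·238, giving F = 119.
χ = V − E + F = 117 − 238 + 119 = -2.
For a closed orientable surface χ = 2 − 2g, so g = (2 − (-2))/2 = 2.

2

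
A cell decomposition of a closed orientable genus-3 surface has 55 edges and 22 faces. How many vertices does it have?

29

For a closed orientable surface of genus 3, χ = 2 − 2·3 = -4.
V = -4 + E − F = -4 + 55 − 22 = 29.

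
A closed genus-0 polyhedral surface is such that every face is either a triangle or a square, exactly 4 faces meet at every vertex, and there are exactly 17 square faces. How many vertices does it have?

Let x be the number of triangles; then F = 17 + x.
Edge–face incidences: 2E = 4·17 + 3·x = 68 + 3x.
Every vertex has degree 4, so 4V = 2E.
Euler: V − E + F = 2 ⇒ (2E)/4 − E + (17 + x) = 2.
Multiply by 8: 2·(2E) − 4·(2E) + 8·(17 + x) = 16, i.e. 136 + 8x − 2·(68 + 3x) = 16.
Collecting terms: 2x = 16, so x = 8.
Then 2E = 68 + 3·8 = 92, so E = 46, V = 2E/4 = 23, F = 17 + 8 = 25.

23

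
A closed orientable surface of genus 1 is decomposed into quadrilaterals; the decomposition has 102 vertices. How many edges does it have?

χ = 2 − 2·1 = 0, and every face is a square so 4F = 2E.
V − E + F = 0 with E = 4F/2 gives 102 − (4/2 − 1)·F = 0, so F = 102 and E = 204.

204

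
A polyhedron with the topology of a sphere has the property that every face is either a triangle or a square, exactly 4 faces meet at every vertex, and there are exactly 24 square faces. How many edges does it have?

60

Let x be the number of triangles; then F = 24 + x.
Edge–face incidences: 2E = 4·24 + 3·x = 96 + 3x.
Every vertex has degree 4, so 4V = 2E.
Euler: V − E + F = 2 ⇒ (2E)/4 − E + (24 + x) = 2.
Multiply by 8: 2·(2E) − 4·(2E) + 8·(24 + x) = 16, i.e. 192 + 8x − 2·(96 + 3x) = 16.
Collecting terms: 2x = 16, so x = 8.
Then 2E = 96 + 3·8 = 120, so E = 60, V = 2E/4 = 30, F = 24 + 8 = 32.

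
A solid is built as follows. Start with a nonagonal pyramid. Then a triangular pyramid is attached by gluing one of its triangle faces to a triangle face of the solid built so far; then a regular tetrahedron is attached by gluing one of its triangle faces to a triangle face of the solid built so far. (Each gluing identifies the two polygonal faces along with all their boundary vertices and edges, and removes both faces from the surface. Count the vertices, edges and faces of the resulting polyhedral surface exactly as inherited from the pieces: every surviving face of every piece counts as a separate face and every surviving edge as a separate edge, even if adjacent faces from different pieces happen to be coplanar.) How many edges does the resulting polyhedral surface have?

24

A nonagonal pyramid: V=10, E=18, F=10.
Attach a triangular pyramid (V=4, E=6, F=4) along a 3-gon: merge 3 vertices and 3 edges, delete both glued faces → V=11, E=21, F=12.
Attach a regular tetrahedron (V=4, E=6, F=4) along a 3-gon: merge 3 vertices and 3 edges, delete both glued faces → V=12, E=24, F=14.
Check: V − E + F = 12 − 24 + 14 = 2.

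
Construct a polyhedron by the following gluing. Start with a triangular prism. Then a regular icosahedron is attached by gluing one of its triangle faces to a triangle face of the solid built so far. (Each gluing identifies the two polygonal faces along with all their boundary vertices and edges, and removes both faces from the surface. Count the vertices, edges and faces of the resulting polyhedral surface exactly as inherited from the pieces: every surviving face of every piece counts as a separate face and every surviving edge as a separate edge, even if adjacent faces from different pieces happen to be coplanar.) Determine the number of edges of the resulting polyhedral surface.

36

A triangular prism: V=6, E=9, F=5.
Attach a regular icosahedron (V=12, E=30, F=20) along a 3-gon: merge 3 vertices and 3 edges, delete both glued faces → V=15, E=36, F=23.
Check: V − E + F = 15 − 36 + 23 = 2.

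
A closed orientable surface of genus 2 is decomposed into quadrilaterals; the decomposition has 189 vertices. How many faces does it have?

191

χ = 2 − 2·2 = -2, and every face is a square so 4F = 2E.
V − E + F = -2 with E = 4F/2 gives 189 − (4/2 − 1)·F = -2, so F = 191 and E = 382.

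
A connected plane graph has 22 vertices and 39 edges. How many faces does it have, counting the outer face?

Euler's formula for a connected plane graph: V − E + F = 2, so F = 2 − 22 + 39 = 19.

19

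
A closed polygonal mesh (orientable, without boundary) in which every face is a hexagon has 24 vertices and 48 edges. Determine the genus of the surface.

Every face is a hexagon and each edge borders two faces, so 6F = 2·48, giving F = 16.
χ = V − E + F = 24 − 48 + 16 = -8.
For a closed orientable surface χ = 2 − 2g, so g = (2 − (-8))/2 = 5.

5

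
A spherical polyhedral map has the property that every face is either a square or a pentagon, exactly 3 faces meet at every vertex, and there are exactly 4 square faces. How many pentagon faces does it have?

Let x be the number of pentagons; then F = 4 + x.
Edge–face incidences: 2E = 4·4 + 5·x = 16 + 5x.
Every vertex has degree 3, so 3V = 2E.
Euler: V − E + F = 2 ⇒ (2E)/3 − E + (4 + x) = 2.
Multiply by 6: 2·(2E) − 3·(2E) + 6·(4 + x) = 12, i.e. 24 + 6x − (16 + 5x) = 12.
Collecting terms: x + 8 = 12, so x = 4.
Then 2E = 16 + 5·4 = 36, so E = 18, V = 2E/3 = 12, F = 4 + 4 = 8.

4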